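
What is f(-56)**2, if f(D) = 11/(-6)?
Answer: 121/36 ≈ 3.3611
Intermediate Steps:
f(D) = -11/6 (f(D) = 11*(-1/6) = -11/6)
f(-56)**2 = (-11/6)**2 = 121/36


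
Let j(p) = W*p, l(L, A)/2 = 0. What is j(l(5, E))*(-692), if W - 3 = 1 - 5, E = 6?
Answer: 0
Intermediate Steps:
l(L, A) = 0 (l(L, A) = 2*0 = 0)
W = -1 (W = 3 + (1 - 5) = 3 - 4 = -1)
j(p) = -p
j(l(5, E))*(-692) = -1*0*(-692) = 0*(-692) = 0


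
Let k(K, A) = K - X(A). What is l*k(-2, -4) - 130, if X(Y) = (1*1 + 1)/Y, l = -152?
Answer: 98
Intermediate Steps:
X(Y) = 2/Y (X(Y) = (1 + 1)/Y = 2/Y)
k(K, A) = K - 2/A
l*k(-2, -4) - 130 = -152*(-2 - 2/(-4)) - 130 = -152*(-2 - 2*(-¼)) - 130 = -152*(-2 + ½) - 130 = -152*(-3/2) - 130 = 228 - 130 = 98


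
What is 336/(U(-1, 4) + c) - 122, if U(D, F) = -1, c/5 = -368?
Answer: -32134/263 ≈ -122.18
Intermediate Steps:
c = -1840 (c = 5*(-368) = -1840)
336/(U(-1, 4) + c) - 122 = 336/(-1 - 1840) - 122 = 336/(-1841) - 122 = -1/1841*336 - 122 = -48/263 - 122 = -32134/263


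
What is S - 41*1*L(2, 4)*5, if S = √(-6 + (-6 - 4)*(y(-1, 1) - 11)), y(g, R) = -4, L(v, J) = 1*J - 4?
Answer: 12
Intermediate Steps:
L(v, J) = -4 + J (L(v, J) = J - 4 = -4 + J)
S = 12 (S = √(-6 + (-6 - 4)*(-4 - 11)) = √(-6 - 10*(-15)) = √(-6 + 150) = √144 = 12)
S - 41*1*L(2, 4)*5 = 12 - 41*1*(-4 + 4)*5 = 12 - 41*1*0*5 = 12 - 0*5 = 12 - 41*0 = 12 + 0 = 12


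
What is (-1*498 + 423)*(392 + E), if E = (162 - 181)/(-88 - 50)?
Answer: -1352875/46 ≈ -29410.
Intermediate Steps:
E = 19/138 (E = -19/(-138) = -19*(-1/138) = 19/138 ≈ 0.13768)
(-1*498 + 423)*(392 + E) = (-1*498 + 423)*(392 + 19/138) = (-498 + 423)*(54115/138) = -75*54115/138 = -1352875/46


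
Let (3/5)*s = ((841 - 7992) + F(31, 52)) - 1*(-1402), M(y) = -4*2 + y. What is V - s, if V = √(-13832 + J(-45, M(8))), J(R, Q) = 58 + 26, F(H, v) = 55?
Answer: 9490 + 2*I*√3437 ≈ 9490.0 + 117.25*I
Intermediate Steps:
M(y) = -8 + y
J(R, Q) = 84
V = 2*I*√3437 (V = √(-13832 + 84) = √(-13748) = 2*I*√3437 ≈ 117.25*I)
s = -9490 (s = 5*(((841 - 7992) + 55) - 1*(-1402))/3 = 5*((-7151 + 55) + 1402)/3 = 5*(-7096 + 1402)/3 = (5/3)*(-5694) = -9490)
V - s = 2*I*√3437 - 1*(-9490) = 2*I*√3437 + 9490 = 9490 + 2*I*√3437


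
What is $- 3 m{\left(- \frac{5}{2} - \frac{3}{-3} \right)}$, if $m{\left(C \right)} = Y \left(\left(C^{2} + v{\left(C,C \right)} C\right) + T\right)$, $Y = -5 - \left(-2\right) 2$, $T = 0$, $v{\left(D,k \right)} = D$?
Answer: $\frac{27}{2} \approx 13.5$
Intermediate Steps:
$Y = -1$ ($Y = -5 - -4 = -5 + 4 = -1$)
$m{\left(C \right)} = - 2 C^{2}$ ($m{\left(C \right)} = - (\left(C^{2} + C C\right) + 0) = - (\left(C^{2} + C^{2}\right) + 0) = - (2 C^{2} + 0) = - 2 C^{2}$)
$- 3 m{\left(- \frac{5}{2} - \frac{3}{-3} \right)} = - 3 \left(- 2 \left(- \frac{5}{2} - \frac{3}{-3}\right)^{2}\right) = - 3 \left(- 2 \left(\left(-5\right) \frac{1}{2} - -1\right)^{2}\right) = - 3 \left(- 2 \left(- \frac{5}{2} + 1\right)^{2}\right) = - 3 \left(- 2 \left(- \frac{3}{2}\right)^{2}\right) = - 3 \left(\left(-2\right) \frac{9}{4}\right) = \left(-3\right) \left(- \frac{9}{2}\right) = \frac{27}{2}$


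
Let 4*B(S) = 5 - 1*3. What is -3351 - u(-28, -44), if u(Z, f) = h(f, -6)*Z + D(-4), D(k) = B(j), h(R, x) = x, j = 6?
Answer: -7039/2 ≈ -3519.5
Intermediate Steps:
B(S) = ½ (B(S) = (5 - 1*3)/4 = (5 - 3)/4 = (¼)*2 = ½)
D(k) = ½
u(Z, f) = ½ - 6*Z (u(Z, f) = -6*Z + ½ = ½ - 6*Z)
-3351 - u(-28, -44) = -3351 - (½ - 6*(-28)) = -3351 - (½ + 168) = -3351 - 1*337/2 = -3351 - 337/2 = -7039/2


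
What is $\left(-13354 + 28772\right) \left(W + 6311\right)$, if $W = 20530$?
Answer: $413834538$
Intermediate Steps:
$\left(-13354 + 28772\right) \left(W + 6311\right) = \left(-13354 + 28772\right) \left(20530 + 6311\right) = 15418 \cdot 26841 = 413834538$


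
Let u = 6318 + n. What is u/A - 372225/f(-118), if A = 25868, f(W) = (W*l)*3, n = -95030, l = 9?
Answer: 778839989/6867954 ≈ 113.40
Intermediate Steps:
f(W) = 27*W (f(W) = (W*9)*3 = (9*W)*3 = 27*W)
u = -88712 (u = 6318 - 95030 = -88712)
u/A - 372225/f(-118) = -88712/25868 - 372225/(27*(-118)) = -88712*1/25868 - 372225/(-3186) = -22178/6467 - 372225*(-1/3186) = -22178/6467 + 124075/1062 = 778839989/6867954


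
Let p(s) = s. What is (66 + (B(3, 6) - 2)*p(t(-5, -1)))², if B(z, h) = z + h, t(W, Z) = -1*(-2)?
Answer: 6400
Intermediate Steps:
t(W, Z) = 2
B(z, h) = h + z
(66 + (B(3, 6) - 2)*p(t(-5, -1)))² = (66 + ((6 + 3) - 2)*2)² = (66 + (9 - 2)*2)² = (66 + 7*2)² = (66 + 14)² = 80² = 6400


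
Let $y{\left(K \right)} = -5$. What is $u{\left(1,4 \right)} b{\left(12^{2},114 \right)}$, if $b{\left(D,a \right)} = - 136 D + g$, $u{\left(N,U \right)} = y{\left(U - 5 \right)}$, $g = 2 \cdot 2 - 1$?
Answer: $97905$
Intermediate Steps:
$g = 3$ ($g = 4 - 1 = 3$)
$u{\left(N,U \right)} = -5$
$b{\left(D,a \right)} = 3 - 136 D$ ($b{\left(D,a \right)} = - 136 D + 3 = 3 - 136 D$)
$u{\left(1,4 \right)} b{\left(12^{2},114 \right)} = - 5 \left(3 - 136 \cdot 12^{2}\right) = - 5 \left(3 - 19584\right) = \left(-5\right) \left(-19581\right) = 97905$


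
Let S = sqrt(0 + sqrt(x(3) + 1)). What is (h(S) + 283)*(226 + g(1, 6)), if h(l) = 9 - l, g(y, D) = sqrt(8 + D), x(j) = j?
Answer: (226 + sqrt(14))*(292 - sqrt(2)) ≈ 66760.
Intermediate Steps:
S = sqrt(2) (S = sqrt(0 + sqrt(3 + 1)) = sqrt(0 + sqrt(4)) = sqrt(0 + 2) = sqrt(2) ≈ 1.4142)
(h(S) + 283)*(226 + g(1, 6)) = ((9 - sqrt(2)) + 283)*(226 + sqrt(8 + 6)) = (292 - sqrt(2))*(226 + sqrt(14)) = (226 + sqrt(14))*(292 - sqrt(2))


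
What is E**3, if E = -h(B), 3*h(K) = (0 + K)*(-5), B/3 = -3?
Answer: -3375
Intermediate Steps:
B = -9 (B = 3*(-3) = -9)
h(K) = -5*K/3 (h(K) = ((0 + K)*(-5))/3 = (K*(-5))/3 = (-5*K)/3 = -5*K/3)
E = -15 (E = -(-5)*(-9)/3 = -1*15 = -15)
E**3 = (-15)**3 = -3375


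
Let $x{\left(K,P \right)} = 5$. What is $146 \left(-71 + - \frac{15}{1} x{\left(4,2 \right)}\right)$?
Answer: $-21316$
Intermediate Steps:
$146 \left(-71 + - \frac{15}{1} x{\left(4,2 \right)}\right) = 146 \left(-71 + - \frac{15}{1} \cdot 5\right) = 146 \left(-71 + \left(-15\right) 1 \cdot 5\right) = 146 \left(-71 - 75\right) = 146 \left(-146\right) = -21316$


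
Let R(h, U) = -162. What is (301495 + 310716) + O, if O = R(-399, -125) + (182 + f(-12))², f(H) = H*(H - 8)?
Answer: 790133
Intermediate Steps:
f(H) = H*(-8 + H)
O = 177922 (O = -162 + (182 - 12*(-8 - 12))² = -162 + (182 - 12*(-20))² = -162 + (182 + 240)² = -162 + 422² = -162 + 178084 = 177922)
(301495 + 310716) + O = (301495 + 310716) + 177922 = 612211 + 177922 = 790133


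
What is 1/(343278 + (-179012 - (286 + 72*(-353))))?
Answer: 1/189396 ≈ 5.2799e-6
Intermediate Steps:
1/(343278 + (-179012 - (286 + 72*(-353)))) = 1/(343278 + (-179012 - (286 - 25416))) = 1/(343278 + (-179012 - 1*(-25130))) = 1/(343278 + (-179012 + 25130)) = 1/(343278 - 153882) = 1/189396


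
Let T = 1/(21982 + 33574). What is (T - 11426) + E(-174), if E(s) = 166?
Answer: -625560559/55556 ≈ -11260.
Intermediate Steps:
T = 1/55556 ≈ 1.8000e-5
(T - 11426) + E(-174) = (1/55556 - 11426) + 166 = -634782855/55556 + 166 = -625560559/55556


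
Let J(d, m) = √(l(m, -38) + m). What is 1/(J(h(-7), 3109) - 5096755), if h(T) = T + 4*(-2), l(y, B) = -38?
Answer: -5096755/25976911526954 - √3071/25976911526954 ≈ -1.9621e-7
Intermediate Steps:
h(T) = -8 + T (h(T) = T - 8 = -8 + T)
J(d, m) = √(-38 + m)
1/(J(h(-7), 3109) - 5096755) = 1/(√(-38 + 3109) - 5096755) = 1/(√3071 - 5096755) = 1/(-5096755 + √3071)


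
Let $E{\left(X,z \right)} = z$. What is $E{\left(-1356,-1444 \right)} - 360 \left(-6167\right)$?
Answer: $2218676$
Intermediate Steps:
$E{\left(-1356,-1444 \right)} - 360 \left(-6167\right) = -1444 - 360 \left(-6167\right) = -1444 - -2220120 = -1444 + 2220120 = 2218676$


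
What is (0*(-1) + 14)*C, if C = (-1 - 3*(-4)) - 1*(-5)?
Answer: 224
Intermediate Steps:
C = 16 (C = (-1 + 12) + 5 = 11 + 5 = 16)
(0*(-1) + 14)*C = (0*(-1) + 14)*16 = (0 + 14)*16 = 14*16 = 224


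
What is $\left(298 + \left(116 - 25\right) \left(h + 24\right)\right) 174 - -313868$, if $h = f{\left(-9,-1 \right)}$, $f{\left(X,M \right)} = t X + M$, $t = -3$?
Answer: $1157420$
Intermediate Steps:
$f{\left(X,M \right)} = M - 3 X$ ($f{\left(X,M \right)} = - 3 X + M = M - 3 X$)
$h = 26$ ($h = -1 - -27 = -1 + 27 = 26$)
$\left(298 + \left(116 - 25\right) \left(h + 24\right)\right) 174 - -313868 = \left(298 + \left(116 - 25\right) \left(26 + 24\right)\right) 174 - -313868 = \left(298 + 91 \cdot 50\right) 174 + 313868 = \left(298 + 4550\right) 174 + 313868 = 4848 \cdot 174 + 313868 = 843552 + 313868 = 1157420$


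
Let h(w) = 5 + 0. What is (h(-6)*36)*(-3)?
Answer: -540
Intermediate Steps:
h(w) = 5
(h(-6)*36)*(-3) = (5*36)*(-3) = 180*(-3) = -540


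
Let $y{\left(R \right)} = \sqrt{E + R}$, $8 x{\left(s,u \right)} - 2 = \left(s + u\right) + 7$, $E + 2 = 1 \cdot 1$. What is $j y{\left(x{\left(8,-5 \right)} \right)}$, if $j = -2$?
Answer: $- \sqrt{2} \approx -1.4142$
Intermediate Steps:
$E = -1$ ($E = -2 + 1 \cdot 1 = -2 + 1 = -1$)
$x{\left(s,u \right)} = \frac{9}{8} + \frac{s}{8} + \frac{u}{8}$ ($x{\left(s,u \right)} = \frac{1}{4} + \frac{\left(s + u\right) + 7}{8} = \frac{1}{4} + \frac{7 + s + u}{8} = \frac{1}{4} + \left(\frac{7}{8} + \frac{s}{8} + \frac{u}{8}\right) = \frac{9}{8} + \frac{s}{8} + \frac{u}{8}$)
$y{\left(R \right)} = \sqrt{-1 + R}$
$j y{\left(x{\left(8,-5 \right)} \right)} = - 2 \sqrt{-1 + \left(\frac{9}{8} + \frac{1}{8} \cdot 8 + \frac{1}{8} \left(-5\right)\right)} = - 2 \sqrt{-1 + \left(\frac{9}{8} + 1 - \frac{5}{8}\right)} = - 2 \sqrt{-1 + \frac{3}{2}} = - \frac{2}{\sqrt{2}} = - 2 \frac{\sqrt{2}}{2} = - \sqrt{2}$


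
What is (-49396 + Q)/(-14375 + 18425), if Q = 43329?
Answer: -6067/4050 ≈ -1.4980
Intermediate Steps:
(-49396 + Q)/(-14375 + 18425) = (-49396 + 43329)/(-14375 + 18425) = -6067/4050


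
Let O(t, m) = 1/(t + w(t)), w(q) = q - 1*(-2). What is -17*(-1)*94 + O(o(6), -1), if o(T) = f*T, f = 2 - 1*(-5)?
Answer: 137429/86 ≈ 1598.0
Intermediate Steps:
f = 7 (f = 2 + 5 = 7)
w(q) = 2 + q (w(q) = q + 2 = 2 + q)
o(T) = 7*T
O(t, m) = 1/(2 + 2*t) (O(t, m) = 1/(t + (2 + t)) = 1/(2 + 2*t))
-17*(-1)*94 + O(o(6), -1) = -17*(-1)*94 + 1/(2*(1 + 7*6)) = 17*94 + 1/(2*(1 + 42)) = 1598 + (1/2)/43 = 1598 + (1/2)*(1/43) = 1598 + 1/86 = 137429/86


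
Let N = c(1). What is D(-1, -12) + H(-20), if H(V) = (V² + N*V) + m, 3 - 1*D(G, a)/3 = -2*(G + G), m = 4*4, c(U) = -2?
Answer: 453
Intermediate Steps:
N = -2
m = 16
D(G, a) = 9 + 12*G (D(G, a) = 9 - (-6)*(G + G) = 9 - (-6)*2*G = 9 - (-12)*G = 9 + 12*G)
H(V) = 16 + V² - 2*V (H(V) = (V² - 2*V) + 16 = 16 + V² - 2*V)
D(-1, -12) + H(-20) = (9 + 12*(-1)) + (16 + (-20)² - 2*(-20)) = (9 - 12) + (16 + 400 + 40) = -3 + 456 = 453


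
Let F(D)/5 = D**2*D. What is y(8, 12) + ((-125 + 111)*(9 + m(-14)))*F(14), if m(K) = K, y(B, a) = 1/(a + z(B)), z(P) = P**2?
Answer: 72990401/76 ≈ 9.6040e+5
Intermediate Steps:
y(B, a) = 1/(a + B**2)
F(D) = 5*D**3 (F(D) = 5*(D**2*D) = 5*D**3)
y(8, 12) + ((-125 + 111)*(9 + m(-14)))*F(14) = 1/(12 + 8**2) + ((-125 + 111)*(9 - 14))*(5*14**3) = 1/(12 + 64) + (-14*(-5))*(5*2744) = 1/76 + 70*13720 = 1/76 + 960400 = 72990401/76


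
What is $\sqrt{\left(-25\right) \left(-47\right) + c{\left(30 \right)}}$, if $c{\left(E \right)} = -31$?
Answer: $2 \sqrt{286} \approx 33.823$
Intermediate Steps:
$\sqrt{\left(-25\right) \left(-47\right) + c{\left(30 \right)}} = \sqrt{\left(-25\right) \left(-47\right) - 31} = \sqrt{1175 - 31} = \sqrt{1144} = 2 \sqrt{286}$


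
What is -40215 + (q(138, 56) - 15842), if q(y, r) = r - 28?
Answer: -56029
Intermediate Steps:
q(y, r) = -28 + r
-40215 + (q(138, 56) - 15842) = -40215 + ((-28 + 56) - 15842) = -40215 + (28 - 15842) = -40215 - 15814 = -56029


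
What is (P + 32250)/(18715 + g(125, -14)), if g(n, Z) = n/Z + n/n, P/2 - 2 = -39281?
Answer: -648312/261899 ≈ -2.4754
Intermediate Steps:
P = -78558 (P = 4 + 2*(-39281) = 4 - 78562 = -78558)
g(n, Z) = 1 + n/Z (g(n, Z) = n/Z + 1 = 1 + n/Z)
(P + 32250)/(18715 + g(125, -14)) = (-78558 + 32250)/(18715 + (-14 + 125)/(-14)) = -46308/(18715 - 1/14*111) = -46308/(18715 - 111/14) = -46308/261899/14 = -46308*14/261899 = -648312/261899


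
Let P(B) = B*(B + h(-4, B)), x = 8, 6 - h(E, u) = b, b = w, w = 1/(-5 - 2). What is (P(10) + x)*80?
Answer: 94880/7 ≈ 13554.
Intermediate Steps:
w = -⅐ (w = 1/(-7) = -⅐ ≈ -0.14286)
b = -⅐ ≈ -0.14286
h(E, u) = 43/7 (h(E, u) = 6 - 1*(-⅐) = 6 + ⅐ = 43/7)
P(B) = B*(43/7 + B) (P(B) = B*(B + 43/7) = B*(43/7 + B))
(P(10) + x)*80 = ((⅐)*10*(43 + 7*10) + 8)*80 = ((⅐)*10*(43 + 70) + 8)*80 = ((⅐)*10*113 + 8)*80 = (1130/7 + 8)*80 = (1186/7)*80 = 94880/7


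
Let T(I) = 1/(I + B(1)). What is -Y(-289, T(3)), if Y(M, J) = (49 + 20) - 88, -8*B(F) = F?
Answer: 19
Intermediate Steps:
B(F) = -F/8
T(I) = 1/(-1/8 + I) (T(I) = 1/(I - 1/8*1) = 1/(I - 1/8) = 1/(-1/8 + I))
Y(M, J) = -19 (Y(M, J) = 69 - 88 = -19)
-Y(-289, T(3)) = -1*(-19) = 19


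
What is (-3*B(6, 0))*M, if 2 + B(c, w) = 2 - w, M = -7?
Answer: 0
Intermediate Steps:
B(c, w) = -w (B(c, w) = -2 + (2 - w) = -w)
(-3*B(6, 0))*M = -(-3)*0*(-7) = -3*0*(-7) = 0*(-7) = 0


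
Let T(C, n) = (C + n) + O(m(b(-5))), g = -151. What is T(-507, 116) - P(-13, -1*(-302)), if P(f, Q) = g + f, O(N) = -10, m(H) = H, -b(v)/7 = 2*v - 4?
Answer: -237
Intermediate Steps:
b(v) = 28 - 14*v (b(v) = -7*(2*v - 4) = -7*(-4 + 2*v) = 28 - 14*v)
T(C, n) = -10 + C + n (T(C, n) = (C + n) - 10 = -10 + C + n)
P(f, Q) = -151 + f
T(-507, 116) - P(-13, -1*(-302)) = (-10 - 507 + 116) - (-151 - 13) = -401 - 1*(-164) = -401 + 164 = -237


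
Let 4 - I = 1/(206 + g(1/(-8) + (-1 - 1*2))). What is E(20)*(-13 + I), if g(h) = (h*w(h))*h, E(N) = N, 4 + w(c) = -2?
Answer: -849700/4717 ≈ -180.14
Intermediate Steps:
w(c) = -6 (w(c) = -4 - 2 = -6)
g(h) = -6*h**2 (g(h) = (h*(-6))*h = (-6*h)*h = -6*h**2)
I = 18836/4717 (I = 4 - 1/(206 - 6*(1/(-8) + (-1 - 1*2))**2) = 4 - 1/(206 - 6*(-1/8 + (-1 - 2))**2) = 4 - 1/(206 - 6*(-1/8 - 3)**2) = 4 - 1/(206 - 6*(-25/8)**2) = 4 - 1/(206 - 6*625/64) = 4 - 1/(206 - 1875/32) = 4 - 1/4717/32 = 4 - 1*32/4717 = 4 - 32/4717 = 18836/4717 ≈ 3.9932)
E(20)*(-13 + I) = 20*(-13 + 18836/4717) = 20*(-42485/4717) = -849700/4717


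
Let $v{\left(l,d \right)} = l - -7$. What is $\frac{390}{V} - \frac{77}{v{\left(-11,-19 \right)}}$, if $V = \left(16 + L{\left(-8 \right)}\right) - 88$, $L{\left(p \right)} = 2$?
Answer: $\frac{383}{28} \approx 13.679$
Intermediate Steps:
$v{\left(l,d \right)} = 7 + l$ ($v{\left(l,d \right)} = l + 7 = 7 + l$)
$V = -70$ ($V = \left(16 + 2\right) - 88 = 18 - 88 = -70$)
$\frac{390}{V} - \frac{77}{v{\left(-11,-19 \right)}} = \frac{390}{-70} - \frac{77}{7 - 11} = 390 \left(- \frac{1}{70}\right) - \frac{77}{-4} = - \frac{39}{7} - - \frac{77}{4} = - \frac{39}{7} + \frac{77}{4} = \frac{383}{28}$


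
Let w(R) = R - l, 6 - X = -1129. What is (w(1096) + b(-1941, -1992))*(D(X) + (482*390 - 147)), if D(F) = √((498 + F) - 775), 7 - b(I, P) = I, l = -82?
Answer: 587165958 + 3126*√858 ≈ 5.8726e+8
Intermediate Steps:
X = 1135 (X = 6 - 1*(-1129) = 6 + 1129 = 1135)
b(I, P) = 7 - I
D(F) = √(-277 + F)
w(R) = 82 + R (w(R) = R - 1*(-82) = R + 82 = 82 + R)
(w(1096) + b(-1941, -1992))*(D(X) + (482*390 - 147)) = ((82 + 1096) + (7 - 1*(-1941)))*(√(-277 + 1135) + (482*390 - 147)) = (1178 + (7 + 1941))*(√858 + (187980 - 147)) = (1178 + 1948)*(√858 + 187833) = 3126*(187833 + √858) = 587165958 + 3126*√858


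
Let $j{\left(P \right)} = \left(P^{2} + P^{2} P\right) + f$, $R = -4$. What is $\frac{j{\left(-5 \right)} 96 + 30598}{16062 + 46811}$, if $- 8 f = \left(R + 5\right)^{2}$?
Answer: $\frac{20986}{62873} \approx 0.33378$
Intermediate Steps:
$f = - \frac{1}{8}$ ($f = - \frac{\left(-4 + 5\right)^{2}}{8} = - \frac{1^{2}}{8} = \left(- \frac{1}{8}\right) 1 = - \frac{1}{8} \approx -0.125$)
$j{\left(P \right)} = - \frac{1}{8} + P^{2} + P^{3}$ ($j{\left(P \right)} = \left(P^{2} + P^{2} P\right) - \frac{1}{8} = \left(P^{2} + P^{3}\right) - \frac{1}{8} = - \frac{1}{8} + P^{2} + P^{3}$)
$\frac{j{\left(-5 \right)} 96 + 30598}{16062 + 46811} = \frac{\left(- \frac{1}{8} + \left(-5\right)^{2} + \left(-5\right)^{3}\right) 96 + 30598}{16062 + 46811} = \frac{\left(- \frac{1}{8} + 25 - 125\right) 96 + 30598}{62873} = \left(\left(- \frac{801}{8}\right) 96 + 30598\right) \frac{1}{62873} = \left(-9612 + 30598\right) \frac{1}{62873} = 20986 \cdot \frac{1}{62873} = \frac{20986}{62873}$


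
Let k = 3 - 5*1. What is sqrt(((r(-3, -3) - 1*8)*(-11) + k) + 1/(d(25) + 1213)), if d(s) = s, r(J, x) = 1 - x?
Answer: sqrt(64372286)/1238 ≈ 6.4808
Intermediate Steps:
k = -2 (k = 3 - 5 = -2)
sqrt(((r(-3, -3) - 1*8)*(-11) + k) + 1/(d(25) + 1213)) = sqrt((((1 - 1*(-3)) - 1*8)*(-11) - 2) + 1/(25 + 1213)) = sqrt((((1 + 3) - 8)*(-11) - 2) + 1/1238) = sqrt(((4 - 8)*(-11) - 2) + 1/1238) = sqrt((-4*(-11) - 2) + 1/1238) = sqrt((44 - 2) + 1/1238) = sqrt(42 + 1/1238) = sqrt(51997/1238) = sqrt(64372286)/1238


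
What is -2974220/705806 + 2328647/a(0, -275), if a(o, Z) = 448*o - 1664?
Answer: -824261063281/587230592 ≈ -1403.6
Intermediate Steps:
a(o, Z) = -1664 + 448*o
-2974220/705806 + 2328647/a(0, -275) = -2974220/705806 + 2328647/(-1664 + 448*0) = -2974220*1/705806 + 2328647/(-1664 + 0) = -1487110/352903 + 2328647/(-1664) = -1487110/352903 + 2328647*(-1/1664) = -1487110/352903 - 2328647/1664 = -824261063281/587230592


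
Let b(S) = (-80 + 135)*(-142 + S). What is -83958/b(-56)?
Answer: 13993/1815 ≈ 7.7096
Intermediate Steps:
b(S) = -7810 + 55*S (b(S) = 55*(-142 + S) = -7810 + 55*S)
-83958/b(-56) = -83958/(-7810 + 55*(-56)) = -83958/(-7810 - 3080) = -83958/(-10890) = -83958*(-1/10890) = 13993/1815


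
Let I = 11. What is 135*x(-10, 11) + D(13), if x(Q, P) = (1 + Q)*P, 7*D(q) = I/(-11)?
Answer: -93556/7 ≈ -13365.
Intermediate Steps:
D(q) = -⅐ (D(q) = (11/(-11))/7 = (11*(-1/11))/7 = (⅐)*(-1) = -⅐)
x(Q, P) = P*(1 + Q)
135*x(-10, 11) + D(13) = 135*(11*(1 - 10)) - ⅐ = 135*(11*(-9)) - ⅐ = 135*(-99) - ⅐ = -13365 - ⅐ = -93556/7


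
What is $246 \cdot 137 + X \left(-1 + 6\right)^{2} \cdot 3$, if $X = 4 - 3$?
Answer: $33777$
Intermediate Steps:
$X = 1$ ($X = 4 - 3 = 1$)
$246 \cdot 137 + X \left(-1 + 6\right)^{2} \cdot 3 = 246 \cdot 137 + 1 \left(-1 + 6\right)^{2} \cdot 3 = 33702 + 1 \cdot 5^{2} \cdot 3 = 33702 + 1 \cdot 25 \cdot 3 = 33702 + 25 \cdot 3 = 33702 + 75 = 33777$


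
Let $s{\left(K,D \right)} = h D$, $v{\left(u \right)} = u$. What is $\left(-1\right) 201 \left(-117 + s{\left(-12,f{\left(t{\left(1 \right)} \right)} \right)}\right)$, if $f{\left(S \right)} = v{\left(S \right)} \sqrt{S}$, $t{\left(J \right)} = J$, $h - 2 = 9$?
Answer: $21306$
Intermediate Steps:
$h = 11$ ($h = 2 + 9 = 11$)
$f{\left(S \right)} = S^{\frac{3}{2}}$ ($f{\left(S \right)} = S \sqrt{S} = S^{\frac{3}{2}}$)
$s{\left(K,D \right)} = 11 D$
$\left(-1\right) 201 \left(-117 + s{\left(-12,f{\left(t{\left(1 \right)} \right)} \right)}\right) = \left(-1\right) 201 \left(-117 + 11 \cdot 1^{\frac{3}{2}}\right) = - 201 \left(-117 + 11 \cdot 1\right) = - 201 \left(-117 + 11\right) = \left(-201\right) \left(-106\right) = 21306$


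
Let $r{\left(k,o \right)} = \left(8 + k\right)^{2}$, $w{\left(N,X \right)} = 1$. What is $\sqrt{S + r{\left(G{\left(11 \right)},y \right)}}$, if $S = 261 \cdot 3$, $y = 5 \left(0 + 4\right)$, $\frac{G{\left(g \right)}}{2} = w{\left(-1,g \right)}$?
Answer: $\sqrt{883} \approx 29.715$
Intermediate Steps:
$G{\left(g \right)} = 2$ ($G{\left(g \right)} = 2 \cdot 1 = 2$)
$y = 20$ ($y = 5 \cdot 4 = 20$)
$S = 783$
$\sqrt{S + r{\left(G{\left(11 \right)},y \right)}} = \sqrt{783 + \left(8 + 2\right)^{2}} = \sqrt{783 + 10^{2}} = \sqrt{783 + 100} = \sqrt{883}$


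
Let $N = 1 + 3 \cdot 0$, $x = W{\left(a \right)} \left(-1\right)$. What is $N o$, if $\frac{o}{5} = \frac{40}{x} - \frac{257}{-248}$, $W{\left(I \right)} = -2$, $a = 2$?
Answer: $\frac{26085}{248} \approx 105.18$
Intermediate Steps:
$x = 2$ ($x = \left(-2\right) \left(-1\right) = 2$)
$N = 1$ ($N = 1 + 0 = 1$)
$o = \frac{26085}{248}$ ($o = 5 \left(\frac{40}{2} - \frac{257}{-248}\right) = 5 \left(40 \cdot \frac{1}{2} - - \frac{257}{248}\right) = 5 \left(20 + \frac{257}{248}\right) = 5 \cdot \frac{5217}{248} = \frac{26085}{248} \approx 105.18$)
$N o = 1 \cdot \frac{26085}{248} = \frac{26085}{248}$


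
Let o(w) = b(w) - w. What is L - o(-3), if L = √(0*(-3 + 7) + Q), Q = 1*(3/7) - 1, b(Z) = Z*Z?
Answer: -12 + 2*I*√7/7 ≈ -12.0 + 0.75593*I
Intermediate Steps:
b(Z) = Z²
o(w) = w² - w
Q = -4/7 (Q = 1*(3*(⅐)) - 1 = 1*(3/7) - 1 = 3/7 - 1 = -4/7 ≈ -0.57143)
L = 2*I*√7/7 (L = √(0*(-3 + 7) - 4/7) = √(0*4 - 4/7) = √(0 - 4/7) = √(-4/7) = 2*I*√7/7 ≈ 0.75593*I)
L - o(-3) = 2*I*√7/7 - (-3)*(-1 - 3) = 2*I*√7/7 - (-3)*(-4) = 2*I*√7/7 - 1*12 = 2*I*√7/7 - 12 = -12 + 2*I*√7/7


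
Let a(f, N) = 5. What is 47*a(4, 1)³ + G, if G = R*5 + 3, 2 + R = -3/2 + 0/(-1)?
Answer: 11721/2 ≈ 5860.5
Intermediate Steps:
R = -7/2 (R = -2 + (-3/2 + 0/(-1)) = -2 + (-3*½ + 0*(-1)) = -2 + (-3/2 + 0) = -2 - 3/2 = -7/2 ≈ -3.5000)
G = -29/2 (G = -7/2*5 + 3 = -35/2 + 3 = -29/2 ≈ -14.500)
47*a(4, 1)³ + G = 47*5³ - 29/2 = 47*125 - 29/2 = 5875 - 29/2 = 11721/2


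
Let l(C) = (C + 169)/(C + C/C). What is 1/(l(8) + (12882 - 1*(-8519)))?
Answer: 3/64262 ≈ 4.6684e-5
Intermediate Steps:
l(C) = (169 + C)/(1 + C) (l(C) = (169 + C)/(C + 1) = (169 + C)/(1 + C))
1/(l(8) + (12882 - 1*(-8519))) = 1/((169 + 8)/(1 + 8) + (12882 - 1*(-8519))) = 1/(177/9 + (12882 + 8519)) = 1/((⅑)*177 + 21401) = 1/(59/3 + 21401) = 1/(64262/3) = 3/64262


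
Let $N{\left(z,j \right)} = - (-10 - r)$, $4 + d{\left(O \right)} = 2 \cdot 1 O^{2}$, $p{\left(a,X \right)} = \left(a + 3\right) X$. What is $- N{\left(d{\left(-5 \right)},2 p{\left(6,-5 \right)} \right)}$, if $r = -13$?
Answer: $3$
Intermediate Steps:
$p{\left(a,X \right)} = X \left(3 + a\right)$ ($p{\left(a,X \right)} = \left(3 + a\right) X = X \left(3 + a\right)$)
$d{\left(O \right)} = -4 + 2 O^{2}$ ($d{\left(O \right)} = -4 + 2 \cdot 1 O^{2} = -4 + 2 O^{2}$)
$N{\left(z,j \right)} = -3$ ($N{\left(z,j \right)} = - (-10 - -13) = - (-10 + 13) = \left(-1\right) 3 = -3$)
$- N{\left(d{\left(-5 \right)},2 p{\left(6,-5 \right)} \right)} = \left(-1\right) \left(-3\right) = 3$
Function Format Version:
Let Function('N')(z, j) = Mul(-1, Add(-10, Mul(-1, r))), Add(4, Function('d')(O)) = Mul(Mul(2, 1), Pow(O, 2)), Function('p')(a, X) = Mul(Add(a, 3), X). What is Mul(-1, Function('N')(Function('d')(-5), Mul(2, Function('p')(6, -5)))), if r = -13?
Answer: 3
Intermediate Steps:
Function('p')(a, X) = Mul(X, Add(3, a)) (Function('p')(a, X) = Mul(Add(3, a), X) = Mul(X, Add(3, a)))
Function('d')(O) = Add(-4, Mul(2, Pow(O, 2))) (Function('d')(O) = Add(-4, Mul(Mul(2, 1), Pow(O, 2))) = Add(-4, Mul(2, Pow(O, 2))))
Function('N')(z, j) = -3 (Function('N')(z, j) = Mul(-1, Add(-10, Mul(-1, -13))) = Mul(-1, Add(-10, 13)) = Mul(-1, 3) = -3)
Mul(-1, Function('N')(Function('d')(-5), Mul(2, Function('p')(6, -5)))) = Mul(-1, -3) = 3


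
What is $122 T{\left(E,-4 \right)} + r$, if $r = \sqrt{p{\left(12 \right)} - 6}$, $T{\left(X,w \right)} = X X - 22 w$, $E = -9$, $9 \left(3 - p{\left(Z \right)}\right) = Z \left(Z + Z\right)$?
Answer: $20618 + i \sqrt{35} \approx 20618.0 + 5.9161 i$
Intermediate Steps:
$p{\left(Z \right)} = 3 - \frac{2 Z^{2}}{9}$ ($p{\left(Z \right)} = 3 - \frac{Z \left(Z + Z\right)}{9} = 3 - \frac{Z 2 Z}{9} = 3 - \frac{2 Z^{2}}{9}$)
$T{\left(X,w \right)} = X^{2} - 22 w$
$r = i \sqrt{35}$ ($r = \sqrt{\left(3 - \frac{2 \cdot 12^{2}}{9}\right) - 6} = \sqrt{\left(3 - 32\right) - 6} = \sqrt{-29 - 6} = \sqrt{-35} = i \sqrt{35} \approx 5.9161 i$)
$122 T{\left(E,-4 \right)} + r = 122 \left(\left(-9\right)^{2} - -88\right) + i \sqrt{35} = 122 \left(81 + 88\right) + i \sqrt{35} = 122 \cdot 169 + i \sqrt{35} = 20618 + i \sqrt{35}$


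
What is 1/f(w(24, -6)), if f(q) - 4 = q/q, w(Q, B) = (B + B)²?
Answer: ⅕ ≈ 0.20000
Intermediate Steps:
w(Q, B) = 4*B² (w(Q, B) = (2*B)² = 4*B²)
f(q) = 5 (f(q) = 4 + q/q = 4 + 1 = 5)
1/f(w(24, -6)) = 1/5 = ⅕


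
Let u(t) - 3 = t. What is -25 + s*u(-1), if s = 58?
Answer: 91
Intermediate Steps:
u(t) = 3 + t
-25 + s*u(-1) = -25 + 58*(3 - 1) = -25 + 58*2 = -25 + 116 = 91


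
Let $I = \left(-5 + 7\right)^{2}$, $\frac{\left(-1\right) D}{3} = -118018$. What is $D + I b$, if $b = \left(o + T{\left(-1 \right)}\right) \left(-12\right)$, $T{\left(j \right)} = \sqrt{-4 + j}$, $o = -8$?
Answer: $354438 - 48 i \sqrt{5} \approx 3.5444 \cdot 10^{5} - 107.33 i$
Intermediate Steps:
$D = 354054$ ($D = \left(-3\right) \left(-118018\right) = 354054$)
$b = 96 - 12 i \sqrt{5}$ ($b = \left(-8 + \sqrt{-4 - 1}\right) \left(-12\right) = \left(-8 + \sqrt{-5}\right) \left(-12\right) = \left(-8 + i \sqrt{5}\right) \left(-12\right) = 96 - 12 i \sqrt{5} \approx 96.0 - 26.833 i$)
$I = 4$ ($I = 2^{2} = 4$)
$D + I b = 354054 + 4 \left(96 - 12 i \sqrt{5}\right) = 354054 + \left(384 - 48 i \sqrt{5}\right) = 354438 - 48 i \sqrt{5}$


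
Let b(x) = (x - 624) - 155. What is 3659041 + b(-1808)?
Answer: 3656454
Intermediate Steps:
b(x) = -779 + x (b(x) = (-624 + x) - 155 = -779 + x)
3659041 + b(-1808) = 3659041 + (-779 - 1808) = 3659041 - 2587 = 3656454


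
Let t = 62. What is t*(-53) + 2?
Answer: -3284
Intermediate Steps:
t*(-53) + 2 = 62*(-53) + 2 = -3286 + 2 = -3284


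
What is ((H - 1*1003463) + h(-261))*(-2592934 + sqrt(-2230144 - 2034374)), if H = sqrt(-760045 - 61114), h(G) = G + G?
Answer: (1003985 - I*sqrt(821159))*(2592934 - I*sqrt(4264518)) ≈ 2.6033e+12 - 4.423e+9*I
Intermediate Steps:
h(G) = 2*G
H = I*sqrt(821159) (H = sqrt(-821159) = I*sqrt(821159) ≈ 906.18*I)
((H - 1*1003463) + h(-261))*(-2592934 + sqrt(-2230144 - 2034374)) = ((I*sqrt(821159) - 1*1003463) + 2*(-261))*(-2592934 + sqrt(-2230144 - 2034374)) = ((I*sqrt(821159) - 1003463) - 522)*(-2592934 + sqrt(-4264518)) = ((-1003463 + I*sqrt(821159)) - 522)*(-2592934 + I*sqrt(4264518)) = (-1003985 + I*sqrt(821159))*(-2592934 + I*sqrt(4264518)) = (-2592934 + I*sqrt(4264518))*(-1003985 + I*sqrt(821159))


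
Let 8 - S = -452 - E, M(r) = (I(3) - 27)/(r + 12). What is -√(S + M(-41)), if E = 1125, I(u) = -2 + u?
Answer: -√1333739/29 ≈ -39.823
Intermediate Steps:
M(r) = -26/(12 + r) (M(r) = ((-2 + 3) - 27)/(r + 12) = (1 - 27)/(12 + r) = -26/(12 + r))
S = 1585 (S = 8 - (-452 - 1*1125) = 8 - (-452 - 1125) = 8 - 1*(-1577) = 8 + 1577 = 1585)
-√(S + M(-41)) = -√(1585 - 26/(12 - 41)) = -√(1585 - 26/(-29)) = -√(1585 - 26*(-1/29)) = -√(1585 + 26/29) = -√(45991/29) = -√1333739/29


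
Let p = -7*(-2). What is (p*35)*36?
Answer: 17640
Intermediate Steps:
p = 14
(p*35)*36 = (14*35)*36 = 490*36 = 17640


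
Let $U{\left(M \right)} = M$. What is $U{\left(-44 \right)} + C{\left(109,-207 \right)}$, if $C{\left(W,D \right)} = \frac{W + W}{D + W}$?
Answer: $- \frac{2265}{49} \approx -46.224$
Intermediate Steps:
$C{\left(W,D \right)} = \frac{2 W}{D + W}$
$U{\left(-44 \right)} + C{\left(109,-207 \right)} = -44 + 2 \cdot 109 \frac{1}{-207 + 109} = -44 + 2 \cdot 109 \frac{1}{-98} = -44 + 2 \cdot 109 \left(- \frac{1}{98}\right) = -44 - \frac{109}{49} = - \frac{2265}{49}$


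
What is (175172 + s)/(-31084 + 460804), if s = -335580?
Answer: -20051/53715 ≈ -0.37328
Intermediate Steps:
(175172 + s)/(-31084 + 460804) = (175172 - 335580)/(-31084 + 460804) = -160408/429720 = -160408*1/429720 = -20051/53715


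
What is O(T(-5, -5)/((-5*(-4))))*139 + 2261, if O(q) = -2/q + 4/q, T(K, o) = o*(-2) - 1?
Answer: 25909/9 ≈ 2878.8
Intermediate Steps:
T(K, o) = -1 - 2*o (T(K, o) = -2*o - 1 = -1 - 2*o)
O(q) = 2/q
O(T(-5, -5)/((-5*(-4))))*139 + 2261 = (2/(((-1 - 2*(-5))/((-5*(-4))))))*139 + 2261 = (2/(((-1 + 10)/20)))*139 + 2261 = (2/((9*(1/20))))*139 + 2261 = (2/(9/20))*139 + 2261 = (2*(20/9))*139 + 2261 = (40/9)*139 + 2261 = 5560/9 + 2261 = 25909/9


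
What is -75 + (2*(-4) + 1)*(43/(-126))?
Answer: -1307/18 ≈ -72.611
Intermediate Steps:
-75 + (2*(-4) + 1)*(43/(-126)) = -75 + (-8 + 1)*(43*(-1/126)) = -75 - 7*(-43/126) = -75 + 43/18 = -1307/18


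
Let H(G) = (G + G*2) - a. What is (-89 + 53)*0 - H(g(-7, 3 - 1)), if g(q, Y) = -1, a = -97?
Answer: -94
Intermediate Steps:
H(G) = 97 + 3*G (H(G) = (G + G*2) - 1*(-97) = (G + 2*G) + 97 = 3*G + 97 = 97 + 3*G)
(-89 + 53)*0 - H(g(-7, 3 - 1)) = (-89 + 53)*0 - (97 + 3*(-1)) = -36*0 - (97 - 3) = 0 - 1*94 = 0 - 94 = -94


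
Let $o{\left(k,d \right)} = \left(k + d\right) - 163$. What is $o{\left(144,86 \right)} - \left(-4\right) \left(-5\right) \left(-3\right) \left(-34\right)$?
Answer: $-1973$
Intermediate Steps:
$o{\left(k,d \right)} = -163 + d + k$ ($o{\left(k,d \right)} = \left(d + k\right) - 163 = -163 + d + k$)
$o{\left(144,86 \right)} - \left(-4\right) \left(-5\right) \left(-3\right) \left(-34\right) = \left(-163 + 86 + 144\right) - \left(-4\right) \left(-5\right) \left(-3\right) \left(-34\right) = 67 - 20 \left(-3\right) \left(-34\right) = 67 - \left(-60\right) \left(-34\right) = 67 - 2040 = -1973$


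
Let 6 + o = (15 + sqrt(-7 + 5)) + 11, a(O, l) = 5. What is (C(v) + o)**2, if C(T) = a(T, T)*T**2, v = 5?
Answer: (145 + I*sqrt(2))**2 ≈ 21023.0 + 410.1*I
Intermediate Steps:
C(T) = 5*T**2
o = 20 + I*sqrt(2) (o = -6 + ((15 + sqrt(-7 + 5)) + 11) = -6 + ((15 + sqrt(-2)) + 11) = -6 + ((15 + I*sqrt(2)) + 11) = -6 + (26 + I*sqrt(2)) = 20 + I*sqrt(2) ≈ 20.0 + 1.4142*I)
(C(v) + o)**2 = (5*5**2 + (20 + I*sqrt(2)))**2 = (5*25 + (20 + I*sqrt(2)))**2 = (125 + (20 + I*sqrt(2)))**2 = (145 + I*sqrt(2))**2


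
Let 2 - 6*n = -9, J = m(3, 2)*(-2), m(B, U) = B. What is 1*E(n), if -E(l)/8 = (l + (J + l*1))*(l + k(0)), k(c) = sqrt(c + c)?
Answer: 308/9 ≈ 34.222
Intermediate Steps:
k(c) = sqrt(2)*sqrt(c) (k(c) = sqrt(2*c) = sqrt(2)*sqrt(c))
J = -6 (J = 3*(-2) = -6)
n = 11/6 (n = 1/3 - 1/6*(-9) = 1/3 + 3/2 = 11/6 ≈ 1.8333)
E(l) = -8*l*(-6 + 2*l) (E(l) = -8*(l + (-6 + l*1))*(l + sqrt(2)*sqrt(0)) = -8*(l + (-6 + l))*(l + sqrt(2)*0) = -8*(-6 + 2*l)*(l + 0) = -8*(-6 + 2*l)*l = -8*l*(-6 + 2*l))
1*E(n) = 1*(16*(11/6)*(3 - 1*11/6)) = 1*(16*(11/6)*(3 - 11/6)) = 1*(16*(11/6)*(7/6)) = 1*(308/9) = 308/9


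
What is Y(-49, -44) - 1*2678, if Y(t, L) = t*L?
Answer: -522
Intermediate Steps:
Y(t, L) = L*t
Y(-49, -44) - 1*2678 = -44*(-49) - 1*2678 = 2156 - 2678 = -522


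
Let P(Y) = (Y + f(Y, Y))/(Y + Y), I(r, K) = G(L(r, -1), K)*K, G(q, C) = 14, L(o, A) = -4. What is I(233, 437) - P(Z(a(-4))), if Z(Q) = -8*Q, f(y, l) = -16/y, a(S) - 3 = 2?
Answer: 1223501/200 ≈ 6117.5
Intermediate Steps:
a(S) = 5 (a(S) = 3 + 2 = 5)
I(r, K) = 14*K
P(Y) = (Y - 16/Y)/(2*Y) (P(Y) = (Y - 16/Y)/(Y + Y) = (Y - 16/Y)/((2*Y)) = (Y - 16/Y)*(1/(2*Y)) = (Y - 16/Y)/(2*Y))
I(233, 437) - P(Z(a(-4))) = 14*437 - (1/2 - 8/(-8*5)**2) = 6118 - (1/2 - 8/(-40)**2) = 6118 - (1/2 - 8*1/1600) = 6118 - (1/2 - 1/200) = 6118 - 1*99/200 = 6118 - 99/200 = 1223501/200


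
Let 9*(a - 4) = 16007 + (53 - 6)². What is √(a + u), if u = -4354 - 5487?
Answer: I*√7813 ≈ 88.391*I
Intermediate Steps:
a = 2028 (a = 4 + (16007 + (53 - 6)²)/9 = 4 + (16007 + 47²)/9 = 4 + (16007 + 2209)/9 = 4 + (⅑)*18216 = 4 + 2024 = 2028)
u = -9841
√(a + u) = √(2028 - 9841) = √(-7813) = I*√7813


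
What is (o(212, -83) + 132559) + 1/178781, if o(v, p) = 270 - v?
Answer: 23709399878/178781 ≈ 1.3262e+5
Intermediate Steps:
(o(212, -83) + 132559) + 1/178781 = ((270 - 1*212) + 132559) + 1/178781 = ((270 - 212) + 132559) + 1/178781 = (58 + 132559) + 1/178781 = 132617 + 1/178781 = 23709399878/178781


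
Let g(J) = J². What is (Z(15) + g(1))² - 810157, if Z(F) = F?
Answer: -809901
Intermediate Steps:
(Z(15) + g(1))² - 810157 = (15 + 1²)² - 810157 = (15 + 1)² - 810157 = 16² - 810157 = 256 - 810157 = -809901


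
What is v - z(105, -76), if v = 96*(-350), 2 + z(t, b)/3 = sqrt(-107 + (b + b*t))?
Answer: -33594 - 9*I*sqrt(907) ≈ -33594.0 - 271.05*I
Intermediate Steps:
z(t, b) = -6 + 3*sqrt(-107 + b + b*t) (z(t, b) = -6 + 3*sqrt(-107 + (b + b*t)) = -6 + 3*sqrt(-107 + b + b*t))
v = -33600
v - z(105, -76) = -33600 - (-6 + 3*sqrt(-107 - 76 - 76*105)) = -33600 - (-6 + 3*sqrt(-107 - 76 - 7980)) = -33600 - (-6 + 3*sqrt(-8163)) = -33600 - (-6 + 3*(3*I*sqrt(907))) = -33600 - (-6 + 9*I*sqrt(907)) = -33600 + (6 - 9*I*sqrt(907)) = -33594 - 9*I*sqrt(907)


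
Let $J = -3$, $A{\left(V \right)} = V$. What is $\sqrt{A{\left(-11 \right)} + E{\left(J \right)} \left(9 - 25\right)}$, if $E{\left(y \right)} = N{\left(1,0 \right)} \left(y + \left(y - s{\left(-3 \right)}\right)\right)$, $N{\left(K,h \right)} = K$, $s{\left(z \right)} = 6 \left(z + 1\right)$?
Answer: $i \sqrt{107} \approx 10.344 i$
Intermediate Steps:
$s{\left(z \right)} = 6 + 6 z$ ($s{\left(z \right)} = 6 \left(1 + z\right) = 6 + 6 z$)
$E{\left(y \right)} = 12 + 2 y$ ($E{\left(y \right)} = 1 \left(y - \left(6 - 18 - y\right)\right) = 1 \left(y + \left(y - \left(6 - 18\right)\right)\right) = 1 \left(y + \left(y - -12\right)\right) = 1 \left(y + \left(y + 12\right)\right) = 1 \left(y + \left(12 + y\right)\right) = 1 \left(12 + 2 y\right) = 12 + 2 y$)
$\sqrt{A{\left(-11 \right)} + E{\left(J \right)} \left(9 - 25\right)} = \sqrt{-11 + \left(12 + 2 \left(-3\right)\right) \left(9 - 25\right)} = \sqrt{-11 + \left(12 - 6\right) \left(-16\right)} = \sqrt{-11 + 6 \left(-16\right)} = \sqrt{-11 - 96} = \sqrt{-107} = i \sqrt{107}$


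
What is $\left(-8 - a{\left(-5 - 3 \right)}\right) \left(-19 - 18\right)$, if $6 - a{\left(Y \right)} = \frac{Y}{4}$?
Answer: $592$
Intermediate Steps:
$a{\left(Y \right)} = 6 - \frac{Y}{4}$
$\left(-8 - a{\left(-5 - 3 \right)}\right) \left(-19 - 18\right) = \left(-8 - \left(6 - \frac{-5 - 3}{4}\right)\right) \left(-19 - 18\right) = \left(-8 - \left(6 - \frac{-5 - 3}{4}\right)\right) \left(-37\right) = \left(-8 - \left(6 - -2\right)\right) \left(-37\right) = \left(-8 - \left(6 + 2\right)\right) \left(-37\right) = \left(-8 - 8\right) \left(-37\right) = \left(-16\right) \left(-37\right) = 592$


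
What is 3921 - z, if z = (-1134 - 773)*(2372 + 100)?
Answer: 4718025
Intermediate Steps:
z = -4714104 (z = -1907*2472 = -4714104)
3921 - z = 3921 - 1*(-4714104) = 3921 + 4714104 = 4718025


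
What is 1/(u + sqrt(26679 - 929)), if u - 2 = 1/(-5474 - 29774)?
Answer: -496961552/6397476836595 + 1242421504*sqrt(1030)/6397476836595 ≈ 0.0061551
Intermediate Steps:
u = 70495/35248 (u = 2 + 1/(-5474 - 29774) = 2 + 1/(-35248) = 2 - 1/35248 = 70495/35248 ≈ 2.0000)
1/(u + sqrt(26679 - 929)) = 1/(70495/35248 + sqrt(26679 - 929)) = 1/(70495/35248 + sqrt(25750)) = 1/(70495/35248 + 5*sqrt(1030))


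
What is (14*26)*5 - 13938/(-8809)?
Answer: 697666/383 ≈ 1821.6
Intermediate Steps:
(14*26)*5 - 13938/(-8809) = 364*5 - 13938*(-1)/8809 = 1820 - 1*(-606/383) = 1820 + 606/383 = 697666/383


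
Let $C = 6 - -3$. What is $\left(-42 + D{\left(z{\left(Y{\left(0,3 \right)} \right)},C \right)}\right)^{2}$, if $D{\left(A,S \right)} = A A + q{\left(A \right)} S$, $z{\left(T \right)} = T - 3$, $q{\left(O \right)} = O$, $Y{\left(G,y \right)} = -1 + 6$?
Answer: $400$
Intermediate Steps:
$Y{\left(G,y \right)} = 5$
$C = 9$ ($C = 6 + 3 = 9$)
$z{\left(T \right)} = -3 + T$
$D{\left(A,S \right)} = A^{2} + A S$ ($D{\left(A,S \right)} = A A + A S = A^{2} + A S$)
$\left(-42 + D{\left(z{\left(Y{\left(0,3 \right)} \right)},C \right)}\right)^{2} = \left(-42 + \left(-3 + 5\right) \left(\left(-3 + 5\right) + 9\right)\right)^{2} = \left(-42 + 2 \left(2 + 9\right)\right)^{2} = \left(-42 + 2 \cdot 11\right)^{2} = \left(-42 + 22\right)^{2} = \left(-20\right)^{2} = 400$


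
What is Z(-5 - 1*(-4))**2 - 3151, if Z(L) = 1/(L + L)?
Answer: -12603/4 ≈ -3150.8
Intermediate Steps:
Z(L) = 1/(2*L)
Z(-5 - 1*(-4))**2 - 3151 = (1/(2*(-5 - 1*(-4))))**2 - 3151 = (1/(2*(-5 + 4)))**2 - 3151 = ((1/2)/(-1))**2 - 3151 = ((1/2)*(-1))**2 - 3151 = (-1/2)**2 - 3151 = 1/4 - 3151 = -12603/4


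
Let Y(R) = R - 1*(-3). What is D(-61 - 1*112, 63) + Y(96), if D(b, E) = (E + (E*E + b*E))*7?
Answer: -47970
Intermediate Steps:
D(b, E) = 7*E + 7*E² + 7*E*b (D(b, E) = (E + (E² + E*b))*7 = (E + E² + E*b)*7 = 7*E + 7*E² + 7*E*b)
Y(R) = 3 + R (Y(R) = R + 3 = 3 + R)
D(-61 - 1*112, 63) + Y(96) = 7*63*(1 + 63 + (-61 - 1*112)) + (3 + 96) = 7*63*(1 + 63 + (-61 - 112)) + 99 = 7*63*(1 + 63 - 173) + 99 = 7*63*(-109) + 99 = -48069 + 99 = -47970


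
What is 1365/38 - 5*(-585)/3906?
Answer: 151190/4123 ≈ 36.670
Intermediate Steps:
1365/38 - 5*(-585)/3906 = 1365*(1/38) + 2925*(1/3906) = 1365/38 + 325/434 = 151190/4123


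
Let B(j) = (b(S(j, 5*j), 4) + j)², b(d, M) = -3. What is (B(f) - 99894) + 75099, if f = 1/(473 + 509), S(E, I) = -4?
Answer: -23901740555/964324 ≈ -24786.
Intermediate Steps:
f = 1/982 ≈ 0.0010183
B(j) = (-3 + j)²
(B(f) - 99894) + 75099 = ((-3 + 1/982)² - 99894) + 75099 = ((-2945/982)² - 99894) + 75099 = (8673025/964324 - 99894) + 75099 = -96321508631/964324 + 75099 = -23901740555/964324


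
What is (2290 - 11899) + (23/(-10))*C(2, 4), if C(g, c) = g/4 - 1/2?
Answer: -9609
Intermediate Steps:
C(g, c) = -½ + g/4 (C(g, c) = g*(¼) - 1*½ = g/4 - ½ = -½ + g/4)
(2290 - 11899) + (23/(-10))*C(2, 4) = (2290 - 11899) + (23/(-10))*(-½ + (¼)*2) = -9609 + (23*(-⅒))*(-½ + ½) = -9609 - 23/10*0 = -9609 + 0 = -9609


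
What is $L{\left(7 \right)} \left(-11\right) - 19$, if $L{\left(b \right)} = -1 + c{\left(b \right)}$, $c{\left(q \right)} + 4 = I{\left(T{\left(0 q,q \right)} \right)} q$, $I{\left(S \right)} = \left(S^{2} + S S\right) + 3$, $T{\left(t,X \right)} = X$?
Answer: $-7741$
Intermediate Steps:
$I{\left(S \right)} = 3 + 2 S^{2}$ ($I{\left(S \right)} = \left(S^{2} + S^{2}\right) + 3 = 2 S^{2} + 3 = 3 + 2 S^{2}$)
$c{\left(q \right)} = -4 + q \left(3 + 2 q^{2}\right)$ ($c{\left(q \right)} = -4 + \left(3 + 2 q^{2}\right) q = -4 + q \left(3 + 2 q^{2}\right)$)
$L{\left(b \right)} = -5 + b \left(3 + 2 b^{2}\right)$ ($L{\left(b \right)} = -1 + \left(-4 + b \left(3 + 2 b^{2}\right)\right) = -5 + b \left(3 + 2 b^{2}\right)$)
$L{\left(7 \right)} \left(-11\right) - 19 = \left(-5 + 7 \left(3 + 2 \cdot 7^{2}\right)\right) \left(-11\right) - 19 = \left(-5 + 7 \left(3 + 2 \cdot 49\right)\right) \left(-11\right) - 19 = \left(-5 + 7 \left(3 + 98\right)\right) \left(-11\right) - 19 = \left(-5 + 7 \cdot 101\right) \left(-11\right) - 19 = \left(-5 + 707\right) \left(-11\right) - 19 = 702 \left(-11\right) - 19 = -7722 - 19 = -7741$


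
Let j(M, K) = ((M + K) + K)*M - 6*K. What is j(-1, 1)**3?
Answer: -343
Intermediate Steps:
j(M, K) = -6*K + M*(M + 2*K) (j(M, K) = ((K + M) + K)*M - 6*K = (M + 2*K)*M - 6*K = M*(M + 2*K) - 6*K = -6*K + M*(M + 2*K))
j(-1, 1)**3 = ((-1)**2 - 6*1 + 2*1*(-1))**3 = (1 - 6 - 2)**3 = (-7)**3 = -343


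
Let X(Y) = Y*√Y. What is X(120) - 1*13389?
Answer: -13389 + 240*√30 ≈ -12074.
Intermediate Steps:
X(Y) = Y^(3/2)
X(120) - 1*13389 = 120^(3/2) - 1*13389 = 240*√30 - 13389 = -13389 + 240*√30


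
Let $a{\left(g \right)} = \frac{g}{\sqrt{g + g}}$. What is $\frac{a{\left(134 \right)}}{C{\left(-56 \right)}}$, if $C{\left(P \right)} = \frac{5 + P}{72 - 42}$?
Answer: $- \frac{10 \sqrt{67}}{17} \approx -4.8149$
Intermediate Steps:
$C{\left(P \right)} = \frac{1}{6} + \frac{P}{30}$ ($C{\left(P \right)} = \frac{5 + P}{30} = \left(5 + P\right) \frac{1}{30} = \frac{1}{6} + \frac{P}{30}$)
$a{\left(g \right)} = \frac{\sqrt{2} \sqrt{g}}{2}$ ($a{\left(g \right)} = \frac{g}{\sqrt{2 g}} = \frac{g}{\sqrt{2} \sqrt{g}} = g \frac{\sqrt{2}}{2 \sqrt{g}} = \frac{\sqrt{2} \sqrt{g}}{2}$)
$\frac{a{\left(134 \right)}}{C{\left(-56 \right)}} = \frac{\frac{1}{2} \sqrt{2} \sqrt{134}}{\frac{1}{6} + \frac{1}{30} \left(-56\right)} = \frac{\sqrt{67}}{\frac{1}{6} - \frac{28}{15}} = \frac{\sqrt{67}}{- \frac{17}{10}} = \sqrt{67} \left(- \frac{10}{17}\right) = - \frac{10 \sqrt{67}}{17}$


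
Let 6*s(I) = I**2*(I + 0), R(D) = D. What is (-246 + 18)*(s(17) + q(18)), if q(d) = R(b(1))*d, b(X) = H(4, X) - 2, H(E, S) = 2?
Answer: -186694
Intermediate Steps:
b(X) = 0 (b(X) = 2 - 2 = 0)
s(I) = I**3/6 (s(I) = (I**2*(I + 0))/6 = (I**2*I)/6 = I**3/6)
q(d) = 0 (q(d) = 0*d = 0)
(-246 + 18)*(s(17) + q(18)) = (-246 + 18)*((1/6)*17**3 + 0) = -228*((1/6)*4913 + 0) = -228*(4913/6 + 0) = -228*4913/6 = -186694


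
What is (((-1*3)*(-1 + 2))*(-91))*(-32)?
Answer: -8736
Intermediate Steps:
(((-1*3)*(-1 + 2))*(-91))*(-32) = (-3*1*(-91))*(-32) = -3*(-91)*(-32) = 273*(-32) = -8736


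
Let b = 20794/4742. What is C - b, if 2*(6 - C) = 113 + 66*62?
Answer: -9962397/4742 ≈ -2100.9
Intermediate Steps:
b = 10397/2371 (b = 20794*(1/4742) = 10397/2371 ≈ 4.3851)
C = -4193/2 (C = 6 - (113 + 66*62)/2 = 6 - (113 + 4092)/2 = 6 - ½*4205 = 6 - 4205/2 = -4193/2 ≈ -2096.5)
C - b = -4193/2 - 1*10397/2371 = -4193/2 - 10397/2371 = -9962397/4742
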